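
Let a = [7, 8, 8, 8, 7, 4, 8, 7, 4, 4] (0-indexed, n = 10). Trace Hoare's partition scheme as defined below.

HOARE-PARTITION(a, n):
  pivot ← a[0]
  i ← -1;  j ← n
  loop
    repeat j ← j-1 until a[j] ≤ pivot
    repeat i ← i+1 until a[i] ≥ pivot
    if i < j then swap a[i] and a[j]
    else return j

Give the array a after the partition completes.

pivot = a[0] = 7; i = -1, j = 10
j→9 (a[9]=4≤7), i→0 (a[0]=7≥7); i<j, swap → [4, 8, 8, 8, 7, 4, 8, 7, 4, 7]
j→8 (a[8]=4≤7), i→1 (a[1]=8≥7); i<j, swap → [4, 4, 8, 8, 7, 4, 8, 7, 8, 7]
j→7 (a[7]=7≤7), i→2 (a[2]=8≥7); i<j, swap → [4, 4, 7, 8, 7, 4, 8, 8, 8, 7]
j→5 (a[5]=4≤7), i→3 (a[3]=8≥7); i<j, swap → [4, 4, 7, 4, 7, 8, 8, 8, 8, 7]
j→4, i→4; i≥j, return j=4. a = [4, 4, 7, 4, 7, 8, 8, 8, 8, 7]

[4, 4, 7, 4, 7, 8, 8, 8, 8, 7]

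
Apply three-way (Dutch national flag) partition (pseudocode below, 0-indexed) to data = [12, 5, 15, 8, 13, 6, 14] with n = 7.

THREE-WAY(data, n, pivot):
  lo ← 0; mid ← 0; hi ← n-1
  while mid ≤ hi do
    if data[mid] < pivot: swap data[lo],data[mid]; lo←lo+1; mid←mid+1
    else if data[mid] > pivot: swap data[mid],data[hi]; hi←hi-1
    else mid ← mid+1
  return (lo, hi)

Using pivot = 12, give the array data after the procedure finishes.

pivot = 12; lo=0, mid=0, hi=6
data[mid]=12=12: mid=1
data[mid]=5<12: swap data[0],data[1]; lo=1,mid=2 → [5, 12, 15, 8, 13, 6, 14]
data[mid]=15>12: swap data[2],data[6]; hi=5 → [5, 12, 14, 8, 13, 6, 15]
data[mid]=14>12: swap data[2],data[5]; hi=4 → [5, 12, 6, 8, 13, 14, 15]
data[mid]=6<12: swap data[1],data[2]; lo=2,mid=3 → [5, 6, 12, 8, 13, 14, 15]
data[mid]=8<12: swap data[2],data[3]; lo=3,mid=4 → [5, 6, 8, 12, 13, 14, 15]
data[mid]=13>12: swap data[4],data[4]; hi=3 → [5, 6, 8, 12, 13, 14, 15]
end: lo=3, hi=3; data = [5, 6, 8, 12, 13, 14, 15]

[5, 6, 8, 12, 13, 14, 15]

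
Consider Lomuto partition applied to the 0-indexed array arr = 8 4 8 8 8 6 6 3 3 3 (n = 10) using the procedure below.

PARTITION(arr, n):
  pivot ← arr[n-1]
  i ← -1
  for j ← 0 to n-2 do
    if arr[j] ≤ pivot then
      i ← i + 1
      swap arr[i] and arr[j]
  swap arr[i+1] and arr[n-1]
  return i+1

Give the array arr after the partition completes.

pivot = arr[9] = 3; i = -1
j=0: arr[0]=8 > 3 → no swap
j=1: arr[1]=4 > 3 → no swap
j=2: arr[2]=8 > 3 → no swap
j=3: arr[3]=8 > 3 → no swap
j=4: arr[4]=8 > 3 → no swap
j=5: arr[5]=6 > 3 → no swap
j=6: arr[6]=6 > 3 → no swap
j=7: arr[7]=3 ≤ 3 → i=0, swap arr[0],arr[7] → 3 4 8 8 8 6 6 8 3 3
j=8: arr[8]=3 ≤ 3 → i=1, swap arr[1],arr[8] → 3 3 8 8 8 6 6 8 4 3
final swap arr[2],arr[9] → 3 3 3 8 8 6 6 8 4 8; return 2

3 3 3 8 8 6 6 8 4 8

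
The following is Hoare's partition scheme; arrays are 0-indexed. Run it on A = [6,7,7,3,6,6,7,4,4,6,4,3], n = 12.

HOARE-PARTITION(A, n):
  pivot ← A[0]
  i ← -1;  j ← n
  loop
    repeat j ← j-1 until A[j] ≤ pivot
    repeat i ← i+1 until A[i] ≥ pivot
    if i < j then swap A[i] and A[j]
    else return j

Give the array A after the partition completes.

pivot=6
j stops at 11 (3), i stops at 0 (6); swap ⇒ [3,7,7,3,6,6,7,4,4,6,4,6]
j stops at 10 (4), i stops at 1 (7); swap ⇒ [3,4,7,3,6,6,7,4,4,6,7,6]
j stops at 9 (6), i stops at 2 (7); swap ⇒ [3,4,6,3,6,6,7,4,4,7,7,6]
j stops at 8 (4), i stops at 4 (6); swap ⇒ [3,4,6,3,4,6,7,4,6,7,7,6]
j stops at 7 (4), i stops at 5 (6); swap ⇒ [3,4,6,3,4,4,7,6,6,7,7,6]
j stops at 5, i stops at 6; i≥j ⇒ return 5. A=[3,4,6,3,4,4,7,6,6,7,7,6]

[3,4,6,3,4,4,7,6,6,7,7,6]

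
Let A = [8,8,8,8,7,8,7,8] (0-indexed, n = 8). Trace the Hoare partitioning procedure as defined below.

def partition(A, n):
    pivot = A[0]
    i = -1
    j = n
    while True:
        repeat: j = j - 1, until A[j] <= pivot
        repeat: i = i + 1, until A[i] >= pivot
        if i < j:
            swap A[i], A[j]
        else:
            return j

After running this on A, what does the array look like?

[8,7,8,7,8,8,8,8]

pivot=8
j stops at 7 (8), i stops at 0 (8); swap ⇒ [8,8,8,8,7,8,7,8]
j stops at 6 (7), i stops at 1 (8); swap ⇒ [8,7,8,8,7,8,8,8]
j stops at 5 (8), i stops at 2 (8); swap ⇒ [8,7,8,8,7,8,8,8]
j stops at 4 (7), i stops at 3 (8); swap ⇒ [8,7,8,7,8,8,8,8]
j stops at 3, i stops at 4; i≥j ⇒ return 3. A=[8,7,8,7,8,8,8,8]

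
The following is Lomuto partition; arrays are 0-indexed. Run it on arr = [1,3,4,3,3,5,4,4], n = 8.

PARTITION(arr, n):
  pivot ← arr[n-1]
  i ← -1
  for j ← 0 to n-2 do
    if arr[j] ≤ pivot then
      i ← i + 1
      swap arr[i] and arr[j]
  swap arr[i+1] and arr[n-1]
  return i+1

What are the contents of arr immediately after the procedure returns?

pivot=4, i=-1
j=0: 1≤4, i=0, swap(0,0) ⇒ [1,3,4,3,3,5,4,4]
j=1: 3≤4, i=1, swap(1,1) ⇒ [1,3,4,3,3,5,4,4]
j=2: 4≤4, i=2, swap(2,2) ⇒ [1,3,4,3,3,5,4,4]
j=3: 3≤4, i=3, swap(3,3) ⇒ [1,3,4,3,3,5,4,4]
j=4: 3≤4, i=4, swap(4,4) ⇒ [1,3,4,3,3,5,4,4]
j=5: 5>4, skip
j=6: 4≤4, i=5, swap(5,6) ⇒ [1,3,4,3,3,4,5,4]
swap(6,7) ⇒ [1,3,4,3,3,4,4,5]; return 6

[1,3,4,3,3,4,4,5]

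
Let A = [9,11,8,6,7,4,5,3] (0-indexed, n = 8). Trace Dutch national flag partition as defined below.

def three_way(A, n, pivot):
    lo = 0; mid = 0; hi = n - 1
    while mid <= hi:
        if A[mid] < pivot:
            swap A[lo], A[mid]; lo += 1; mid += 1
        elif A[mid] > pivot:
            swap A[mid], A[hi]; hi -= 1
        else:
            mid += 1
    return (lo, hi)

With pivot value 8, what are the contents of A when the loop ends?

pivot = 8; lo=0, mid=0, hi=7
A[mid]=9>8: swap A[0],A[7]; hi=6 → [3,11,8,6,7,4,5,9]
A[mid]=3<8: swap A[0],A[0]; lo=1,mid=1 → [3,11,8,6,7,4,5,9]
A[mid]=11>8: swap A[1],A[6]; hi=5 → [3,5,8,6,7,4,11,9]
A[mid]=5<8: swap A[1],A[1]; lo=2,mid=2 → [3,5,8,6,7,4,11,9]
A[mid]=8=8: mid=3
A[mid]=6<8: swap A[2],A[3]; lo=3,mid=4 → [3,5,6,8,7,4,11,9]
A[mid]=7<8: swap A[3],A[4]; lo=4,mid=5 → [3,5,6,7,8,4,11,9]
A[mid]=4<8: swap A[4],A[5]; lo=5,mid=6 → [3,5,6,7,4,8,11,9]
end: lo=5, hi=5; A = [3,5,6,7,4,8,11,9]

[3,5,6,7,4,8,11,9]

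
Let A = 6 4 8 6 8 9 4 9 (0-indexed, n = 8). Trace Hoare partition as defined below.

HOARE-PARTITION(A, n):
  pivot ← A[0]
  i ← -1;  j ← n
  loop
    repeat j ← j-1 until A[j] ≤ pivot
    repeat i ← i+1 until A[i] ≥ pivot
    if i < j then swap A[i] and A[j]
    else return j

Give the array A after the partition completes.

4 4 6 8 8 9 6 9

pivot=6
j stops at 6 (4), i stops at 0 (6); swap ⇒ 4 4 8 6 8 9 6 9
j stops at 3 (6), i stops at 2 (8); swap ⇒ 4 4 6 8 8 9 6 9
j stops at 2, i stops at 3; i≥j ⇒ return 2. A=4 4 6 8 8 9 6 9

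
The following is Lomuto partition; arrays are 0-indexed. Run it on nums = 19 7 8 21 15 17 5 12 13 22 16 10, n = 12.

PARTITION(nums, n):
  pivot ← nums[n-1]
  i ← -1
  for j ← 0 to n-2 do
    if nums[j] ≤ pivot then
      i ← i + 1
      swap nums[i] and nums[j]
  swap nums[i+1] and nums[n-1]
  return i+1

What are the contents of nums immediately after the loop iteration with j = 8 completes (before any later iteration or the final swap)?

pivot = nums[11] = 10; i = -1
j=0: nums[0]=19 > 10 → no swap
j=1: nums[1]=7 ≤ 10 → i=0, swap nums[0],nums[1] → 7 19 8 21 15 17 5 12 13 22 16 10
j=2: nums[2]=8 ≤ 10 → i=1, swap nums[1],nums[2] → 7 8 19 21 15 17 5 12 13 22 16 10
j=3: nums[3]=21 > 10 → no swap
j=4: nums[4]=15 > 10 → no swap
j=5: nums[5]=17 > 10 → no swap
j=6: nums[6]=5 ≤ 10 → i=2, swap nums[2],nums[6] → 7 8 5 21 15 17 19 12 13 22 16 10
j=7: nums[7]=12 > 10 → no swap
j=8: nums[8]=13 > 10 → no swap
(after j=8) nums = 7 8 5 21 15 17 19 12 13 22 16 10

7 8 5 21 15 17 19 12 13 22 16 10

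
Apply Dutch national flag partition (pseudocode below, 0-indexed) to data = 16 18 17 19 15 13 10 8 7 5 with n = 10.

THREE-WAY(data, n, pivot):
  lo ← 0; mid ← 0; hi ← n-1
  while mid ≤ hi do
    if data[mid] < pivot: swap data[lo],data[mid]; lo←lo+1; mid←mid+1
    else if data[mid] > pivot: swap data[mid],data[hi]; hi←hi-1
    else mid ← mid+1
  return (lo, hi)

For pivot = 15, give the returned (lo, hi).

lo=0 mid=0 hi=9
16>15: swap(0,9), hi=8 ⇒ 5 18 17 19 15 13 10 8 7 16
5<15: swap(0,0), lo=1 mid=1 ⇒ 5 18 17 19 15 13 10 8 7 16
18>15: swap(1,8), hi=7 ⇒ 5 7 17 19 15 13 10 8 18 16
7<15: swap(1,1), lo=2 mid=2 ⇒ 5 7 17 19 15 13 10 8 18 16
17>15: swap(2,7), hi=6 ⇒ 5 7 8 19 15 13 10 17 18 16
8<15: swap(2,2), lo=3 mid=3 ⇒ 5 7 8 19 15 13 10 17 18 16
19>15: swap(3,6), hi=5 ⇒ 5 7 8 10 15 13 19 17 18 16
10<15: swap(3,3), lo=4 mid=4 ⇒ 5 7 8 10 15 13 19 17 18 16
15=15: mid=5
13<15: swap(4,5), lo=5 mid=6 ⇒ 5 7 8 10 13 15 19 17 18 16
done. lo=5 hi=5; data=5 7 8 10 13 15 19 17 18 16

(5, 5)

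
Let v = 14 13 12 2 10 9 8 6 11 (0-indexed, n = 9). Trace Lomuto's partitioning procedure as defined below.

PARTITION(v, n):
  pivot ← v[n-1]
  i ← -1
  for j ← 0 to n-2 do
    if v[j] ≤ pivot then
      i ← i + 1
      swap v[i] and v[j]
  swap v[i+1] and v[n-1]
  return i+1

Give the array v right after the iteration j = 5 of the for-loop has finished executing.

pivot=11, i=-1
j=0: 14>11, skip
j=1: 13>11, skip
j=2: 12>11, skip
j=3: 2≤11, i=0, swap(0,3) ⇒ 2 13 12 14 10 9 8 6 11
j=4: 10≤11, i=1, swap(1,4) ⇒ 2 10 12 14 13 9 8 6 11
j=5: 9≤11, i=2, swap(2,5) ⇒ 2 10 9 14 13 12 8 6 11
(after j=5) v = 2 10 9 14 13 12 8 6 11

2 10 9 14 13 12 8 6 11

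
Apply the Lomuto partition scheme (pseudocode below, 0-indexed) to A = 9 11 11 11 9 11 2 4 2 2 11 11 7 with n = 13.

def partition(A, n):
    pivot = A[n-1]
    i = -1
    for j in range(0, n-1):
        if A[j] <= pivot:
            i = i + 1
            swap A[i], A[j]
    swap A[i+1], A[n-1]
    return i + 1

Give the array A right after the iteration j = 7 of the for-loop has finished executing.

pivot=7, i=-1
j=0: 9>7, skip
j=1: 11>7, skip
j=2: 11>7, skip
j=3: 11>7, skip
j=4: 9>7, skip
j=5: 11>7, skip
j=6: 2≤7, i=0, swap(0,6) ⇒ 2 11 11 11 9 11 9 4 2 2 11 11 7
j=7: 4≤7, i=1, swap(1,7) ⇒ 2 4 11 11 9 11 9 11 2 2 11 11 7
(after j=7) A = 2 4 11 11 9 11 9 11 2 2 11 11 7

2 4 11 11 9 11 9 11 2 2 11 11 7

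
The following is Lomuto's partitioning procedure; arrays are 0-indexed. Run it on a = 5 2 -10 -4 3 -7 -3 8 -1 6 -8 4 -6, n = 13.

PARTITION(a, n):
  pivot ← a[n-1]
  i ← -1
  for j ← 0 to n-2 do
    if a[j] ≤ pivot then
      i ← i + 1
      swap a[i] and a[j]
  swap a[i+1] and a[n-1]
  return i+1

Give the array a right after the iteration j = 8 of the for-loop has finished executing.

pivot = a[12] = -6; i = -1
j=0: a[0]=5 > -6 → no swap
j=1: a[1]=2 > -6 → no swap
j=2: a[2]=-10 ≤ -6 → i=0, swap a[0],a[2] → -10 2 5 -4 3 -7 -3 8 -1 6 -8 4 -6
j=3: a[3]=-4 > -6 → no swap
j=4: a[4]=3 > -6 → no swap
j=5: a[5]=-7 ≤ -6 → i=1, swap a[1],a[5] → -10 -7 5 -4 3 2 -3 8 -1 6 -8 4 -6
j=6: a[6]=-3 > -6 → no swap
j=7: a[7]=8 > -6 → no swap
j=8: a[8]=-1 > -6 → no swap
(after j=8) a = -10 -7 5 -4 3 2 -3 8 -1 6 -8 4 -6

-10 -7 5 -4 3 2 -3 8 -1 6 -8 4 -6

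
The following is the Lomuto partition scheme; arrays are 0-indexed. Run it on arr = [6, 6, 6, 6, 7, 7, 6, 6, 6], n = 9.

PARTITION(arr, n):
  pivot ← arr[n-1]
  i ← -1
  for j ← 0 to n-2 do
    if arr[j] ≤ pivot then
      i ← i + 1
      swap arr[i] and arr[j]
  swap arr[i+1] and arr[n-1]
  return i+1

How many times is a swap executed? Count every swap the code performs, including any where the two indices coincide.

pivot = arr[8] = 6; i = -1
j=0: arr[0]=6 ≤ 6 → i=0, swap arr[0],arr[0] (no change) → [6, 6, 6, 6, 7, 7, 6, 6, 6]
j=1: arr[1]=6 ≤ 6 → i=1, swap arr[1],arr[1] (no change) → [6, 6, 6, 6, 7, 7, 6, 6, 6]
j=2: arr[2]=6 ≤ 6 → i=2, swap arr[2],arr[2] (no change) → [6, 6, 6, 6, 7, 7, 6, 6, 6]
j=3: arr[3]=6 ≤ 6 → i=3, swap arr[3],arr[3] (no change) → [6, 6, 6, 6, 7, 7, 6, 6, 6]
j=4: arr[4]=7 > 6 → no swap
j=5: arr[5]=7 > 6 → no swap
j=6: arr[6]=6 ≤ 6 → i=4, swap arr[4],arr[6] → [6, 6, 6, 6, 6, 7, 7, 6, 6]
j=7: arr[7]=6 ≤ 6 → i=5, swap arr[5],arr[7] → [6, 6, 6, 6, 6, 6, 7, 7, 6]
final swap arr[6],arr[8] → [6, 6, 6, 6, 6, 6, 6, 7, 7]; return 6

7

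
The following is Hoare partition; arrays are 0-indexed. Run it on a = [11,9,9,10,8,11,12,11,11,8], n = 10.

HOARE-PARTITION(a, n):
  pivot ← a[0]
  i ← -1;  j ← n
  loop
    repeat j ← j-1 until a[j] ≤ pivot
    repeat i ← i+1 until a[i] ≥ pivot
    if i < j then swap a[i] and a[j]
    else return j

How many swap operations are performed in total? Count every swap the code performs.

pivot=11
j stops at 9 (8), i stops at 0 (11); swap ⇒ [8,9,9,10,8,11,12,11,11,11]
j stops at 8 (11), i stops at 5 (11); swap ⇒ [8,9,9,10,8,11,12,11,11,11]
j stops at 7 (11), i stops at 6 (12); swap ⇒ [8,9,9,10,8,11,11,12,11,11]
j stops at 6, i stops at 7; i≥j ⇒ return 6. a=[8,9,9,10,8,11,11,12,11,11]

3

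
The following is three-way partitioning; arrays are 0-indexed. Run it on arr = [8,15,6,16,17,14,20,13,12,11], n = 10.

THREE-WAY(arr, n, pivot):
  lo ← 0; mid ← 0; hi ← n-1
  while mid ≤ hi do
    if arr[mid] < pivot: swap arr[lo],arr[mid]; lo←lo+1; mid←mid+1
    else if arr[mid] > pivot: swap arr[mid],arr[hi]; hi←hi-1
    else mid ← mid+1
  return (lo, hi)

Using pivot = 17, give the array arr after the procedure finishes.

lo=0 mid=0 hi=9
8<17: swap(0,0), lo=1 mid=1 ⇒ [8,15,6,16,17,14,20,13,12,11]
15<17: swap(1,1), lo=2 mid=2 ⇒ [8,15,6,16,17,14,20,13,12,11]
6<17: swap(2,2), lo=3 mid=3 ⇒ [8,15,6,16,17,14,20,13,12,11]
16<17: swap(3,3), lo=4 mid=4 ⇒ [8,15,6,16,17,14,20,13,12,11]
17=17: mid=5
14<17: swap(4,5), lo=5 mid=6 ⇒ [8,15,6,16,14,17,20,13,12,11]
20>17: swap(6,9), hi=8 ⇒ [8,15,6,16,14,17,11,13,12,20]
11<17: swap(5,6), lo=6 mid=7 ⇒ [8,15,6,16,14,11,17,13,12,20]
13<17: swap(6,7), lo=7 mid=8 ⇒ [8,15,6,16,14,11,13,17,12,20]
12<17: swap(7,8), lo=8 mid=9 ⇒ [8,15,6,16,14,11,13,12,17,20]
done. lo=8 hi=8; arr=[8,15,6,16,14,11,13,12,17,20]

[8,15,6,16,14,11,13,12,17,20]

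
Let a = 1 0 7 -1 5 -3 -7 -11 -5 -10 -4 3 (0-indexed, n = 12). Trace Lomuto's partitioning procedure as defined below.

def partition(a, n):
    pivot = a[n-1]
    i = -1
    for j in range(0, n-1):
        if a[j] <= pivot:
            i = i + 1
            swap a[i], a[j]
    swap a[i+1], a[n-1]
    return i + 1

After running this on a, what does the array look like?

1 0 -1 -3 -7 -11 -5 -10 -4 3 5 7

pivot=3, i=-1
j=0: 1≤3, i=0, swap(0,0) ⇒ 1 0 7 -1 5 -3 -7 -11 -5 -10 -4 3
j=1: 0≤3, i=1, swap(1,1) ⇒ 1 0 7 -1 5 -3 -7 -11 -5 -10 -4 3
j=2: 7>3, skip
j=3: -1≤3, i=2, swap(2,3) ⇒ 1 0 -1 7 5 -3 -7 -11 -5 -10 -4 3
j=4: 5>3, skip
j=5: -3≤3, i=3, swap(3,5) ⇒ 1 0 -1 -3 5 7 -7 -11 -5 -10 -4 3
j=6: -7≤3, i=4, swap(4,6) ⇒ 1 0 -1 -3 -7 7 5 -11 -5 -10 -4 3
j=7: -11≤3, i=5, swap(5,7) ⇒ 1 0 -1 -3 -7 -11 5 7 -5 -10 -4 3
j=8: -5≤3, i=6, swap(6,8) ⇒ 1 0 -1 -3 -7 -11 -5 7 5 -10 -4 3
j=9: -10≤3, i=7, swap(7,9) ⇒ 1 0 -1 -3 -7 -11 -5 -10 5 7 -4 3
j=10: -4≤3, i=8, swap(8,10) ⇒ 1 0 -1 -3 -7 -11 -5 -10 -4 7 5 3
swap(9,11) ⇒ 1 0 -1 -3 -7 -11 -5 -10 -4 3 5 7; return 9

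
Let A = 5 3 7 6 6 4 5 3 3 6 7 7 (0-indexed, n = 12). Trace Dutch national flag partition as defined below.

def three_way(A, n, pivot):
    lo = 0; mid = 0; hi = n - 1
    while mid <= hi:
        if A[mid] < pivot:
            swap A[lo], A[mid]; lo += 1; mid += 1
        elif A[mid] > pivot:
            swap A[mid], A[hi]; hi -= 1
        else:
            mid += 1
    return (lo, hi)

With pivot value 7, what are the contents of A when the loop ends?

5 3 6 6 4 5 3 3 6 7 7 7

pivot = 7; lo=0, mid=0, hi=11
A[mid]=5<7: swap A[0],A[0]; lo=1,mid=1 → 5 3 7 6 6 4 5 3 3 6 7 7
A[mid]=3<7: swap A[1],A[1]; lo=2,mid=2 → 5 3 7 6 6 4 5 3 3 6 7 7
A[mid]=7=7: mid=3
A[mid]=6<7: swap A[2],A[3]; lo=3,mid=4 → 5 3 6 7 6 4 5 3 3 6 7 7
A[mid]=6<7: swap A[3],A[4]; lo=4,mid=5 → 5 3 6 6 7 4 5 3 3 6 7 7
A[mid]=4<7: swap A[4],A[5]; lo=5,mid=6 → 5 3 6 6 4 7 5 3 3 6 7 7
A[mid]=5<7: swap A[5],A[6]; lo=6,mid=7 → 5 3 6 6 4 5 7 3 3 6 7 7
A[mid]=3<7: swap A[6],A[7]; lo=7,mid=8 → 5 3 6 6 4 5 3 7 3 6 7 7
A[mid]=3<7: swap A[7],A[8]; lo=8,mid=9 → 5 3 6 6 4 5 3 3 7 6 7 7
A[mid]=6<7: swap A[8],A[9]; lo=9,mid=10 → 5 3 6 6 4 5 3 3 6 7 7 7
A[mid]=7=7: mid=11
A[mid]=7=7: mid=12
end: lo=9, hi=11; A = 5 3 6 6 4 5 3 3 6 7 7 7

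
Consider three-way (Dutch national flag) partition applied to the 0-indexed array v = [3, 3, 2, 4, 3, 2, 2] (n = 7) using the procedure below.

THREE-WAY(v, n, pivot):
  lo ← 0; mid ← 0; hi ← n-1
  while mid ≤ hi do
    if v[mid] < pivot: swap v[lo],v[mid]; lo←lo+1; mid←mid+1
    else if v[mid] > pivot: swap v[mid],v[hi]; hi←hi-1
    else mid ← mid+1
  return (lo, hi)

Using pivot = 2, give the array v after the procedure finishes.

[2, 2, 2, 3, 4, 3, 3]

pivot = 2; lo=0, mid=0, hi=6
v[mid]=3>2: swap v[0],v[6]; hi=5 → [2, 3, 2, 4, 3, 2, 3]
v[mid]=2=2: mid=1
v[mid]=3>2: swap v[1],v[5]; hi=4 → [2, 2, 2, 4, 3, 3, 3]
v[mid]=2=2: mid=2
v[mid]=2=2: mid=3
v[mid]=4>2: swap v[3],v[4]; hi=3 → [2, 2, 2, 3, 4, 3, 3]
v[mid]=3>2: swap v[3],v[3]; hi=2 → [2, 2, 2, 3, 4, 3, 3]
end: lo=0, hi=2; v = [2, 2, 2, 3, 4, 3, 3]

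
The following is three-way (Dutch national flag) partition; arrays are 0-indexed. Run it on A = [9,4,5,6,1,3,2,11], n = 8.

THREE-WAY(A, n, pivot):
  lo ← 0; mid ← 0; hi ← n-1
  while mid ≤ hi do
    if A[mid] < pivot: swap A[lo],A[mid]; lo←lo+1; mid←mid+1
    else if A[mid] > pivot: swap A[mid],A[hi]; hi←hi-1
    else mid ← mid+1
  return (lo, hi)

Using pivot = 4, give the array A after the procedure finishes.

lo=0 mid=0 hi=7
9>4: swap(0,7), hi=6 ⇒ [11,4,5,6,1,3,2,9]
11>4: swap(0,6), hi=5 ⇒ [2,4,5,6,1,3,11,9]
2<4: swap(0,0), lo=1 mid=1 ⇒ [2,4,5,6,1,3,11,9]
4=4: mid=2
5>4: swap(2,5), hi=4 ⇒ [2,4,3,6,1,5,11,9]
3<4: swap(1,2), lo=2 mid=3 ⇒ [2,3,4,6,1,5,11,9]
6>4: swap(3,4), hi=3 ⇒ [2,3,4,1,6,5,11,9]
1<4: swap(2,3), lo=3 mid=4 ⇒ [2,3,1,4,6,5,11,9]
done. lo=3 hi=3; A=[2,3,1,4,6,5,11,9]

[2,3,1,4,6,5,11,9]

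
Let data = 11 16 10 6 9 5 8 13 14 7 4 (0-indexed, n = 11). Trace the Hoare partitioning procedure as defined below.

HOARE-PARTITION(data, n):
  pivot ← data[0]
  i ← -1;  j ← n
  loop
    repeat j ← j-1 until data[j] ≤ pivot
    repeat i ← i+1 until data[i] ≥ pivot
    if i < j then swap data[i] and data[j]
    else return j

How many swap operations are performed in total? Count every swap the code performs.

pivot = data[0] = 11; i = -1, j = 11
j→10 (data[10]=4≤11), i→0 (data[0]=11≥11); i<j, swap → 4 16 10 6 9 5 8 13 14 7 11
j→9 (data[9]=7≤11), i→1 (data[1]=16≥11); i<j, swap → 4 7 10 6 9 5 8 13 14 16 11
j→6, i→7; i≥j, return j=6. data = 4 7 10 6 9 5 8 13 14 16 11

2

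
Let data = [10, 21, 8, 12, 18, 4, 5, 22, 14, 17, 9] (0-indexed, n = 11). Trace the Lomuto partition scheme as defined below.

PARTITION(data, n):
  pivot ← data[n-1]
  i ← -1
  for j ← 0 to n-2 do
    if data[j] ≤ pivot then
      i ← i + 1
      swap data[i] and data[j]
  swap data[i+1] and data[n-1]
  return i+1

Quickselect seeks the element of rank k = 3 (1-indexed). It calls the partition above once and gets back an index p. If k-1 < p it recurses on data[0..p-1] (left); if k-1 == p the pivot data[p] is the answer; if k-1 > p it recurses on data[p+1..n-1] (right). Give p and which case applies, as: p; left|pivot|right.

3; left

pivot = data[10] = 9; i = -1
j=0: data[0]=10 > 9 → no swap
j=1: data[1]=21 > 9 → no swap
j=2: data[2]=8 ≤ 9 → i=0, swap data[0],data[2] → [8, 21, 10, 12, 18, 4, 5, 22, 14, 17, 9]
j=3: data[3]=12 > 9 → no swap
j=4: data[4]=18 > 9 → no swap
j=5: data[5]=4 ≤ 9 → i=1, swap data[1],data[5] → [8, 4, 10, 12, 18, 21, 5, 22, 14, 17, 9]
j=6: data[6]=5 ≤ 9 → i=2, swap data[2],data[6] → [8, 4, 5, 12, 18, 21, 10, 22, 14, 17, 9]
j=7: data[7]=22 > 9 → no swap
j=8: data[8]=14 > 9 → no swap
j=9: data[9]=17 > 9 → no swap
final swap data[3],data[10] → [8, 4, 5, 9, 18, 21, 10, 22, 14, 17, 12]; return 3
p = 3; k-1 = 2 < 3 ⇒ left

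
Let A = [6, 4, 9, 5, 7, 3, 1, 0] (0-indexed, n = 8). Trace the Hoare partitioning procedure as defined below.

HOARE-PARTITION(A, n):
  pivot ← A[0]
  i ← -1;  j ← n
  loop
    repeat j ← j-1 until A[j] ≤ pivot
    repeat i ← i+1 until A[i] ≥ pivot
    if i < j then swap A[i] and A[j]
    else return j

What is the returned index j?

4

pivot=6
j stops at 7 (0), i stops at 0 (6); swap ⇒ [0, 4, 9, 5, 7, 3, 1, 6]
j stops at 6 (1), i stops at 2 (9); swap ⇒ [0, 4, 1, 5, 7, 3, 9, 6]
j stops at 5 (3), i stops at 4 (7); swap ⇒ [0, 4, 1, 5, 3, 7, 9, 6]
j stops at 4, i stops at 5; i≥j ⇒ return 4. A=[0, 4, 1, 5, 3, 7, 9, 6]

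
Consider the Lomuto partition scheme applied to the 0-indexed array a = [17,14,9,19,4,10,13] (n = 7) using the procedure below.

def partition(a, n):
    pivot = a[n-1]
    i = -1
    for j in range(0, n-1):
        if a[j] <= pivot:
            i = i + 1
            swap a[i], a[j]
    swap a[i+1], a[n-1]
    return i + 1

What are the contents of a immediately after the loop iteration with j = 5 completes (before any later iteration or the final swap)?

pivot=13, i=-1
j=0: 17>13, skip
j=1: 14>13, skip
j=2: 9≤13, i=0, swap(0,2) ⇒ [9,14,17,19,4,10,13]
j=3: 19>13, skip
j=4: 4≤13, i=1, swap(1,4) ⇒ [9,4,17,19,14,10,13]
j=5: 10≤13, i=2, swap(2,5) ⇒ [9,4,10,19,14,17,13]
(after j=5) a = [9,4,10,19,14,17,13]

[9,4,10,19,14,17,13]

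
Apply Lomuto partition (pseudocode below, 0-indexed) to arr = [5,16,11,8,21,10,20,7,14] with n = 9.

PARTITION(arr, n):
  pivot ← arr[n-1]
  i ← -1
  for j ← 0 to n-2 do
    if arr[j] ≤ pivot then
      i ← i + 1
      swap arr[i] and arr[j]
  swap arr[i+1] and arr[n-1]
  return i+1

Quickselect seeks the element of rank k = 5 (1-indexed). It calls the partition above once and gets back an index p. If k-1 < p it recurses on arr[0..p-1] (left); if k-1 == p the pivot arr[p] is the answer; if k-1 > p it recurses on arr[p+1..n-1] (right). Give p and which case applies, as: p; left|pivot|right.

5; left

pivot = arr[8] = 14; i = -1
j=0: arr[0]=5 ≤ 14 → i=0, swap arr[0],arr[0] (no change) → [5,16,11,8,21,10,20,7,14]
j=1: arr[1]=16 > 14 → no swap
j=2: arr[2]=11 ≤ 14 → i=1, swap arr[1],arr[2] → [5,11,16,8,21,10,20,7,14]
j=3: arr[3]=8 ≤ 14 → i=2, swap arr[2],arr[3] → [5,11,8,16,21,10,20,7,14]
j=4: arr[4]=21 > 14 → no swap
j=5: arr[5]=10 ≤ 14 → i=3, swap arr[3],arr[5] → [5,11,8,10,21,16,20,7,14]
j=6: arr[6]=20 > 14 → no swap
j=7: arr[7]=7 ≤ 14 → i=4, swap arr[4],arr[7] → [5,11,8,10,7,16,20,21,14]
final swap arr[5],arr[8] → [5,11,8,10,7,14,20,21,16]; return 5
p = 5; k-1 = 4 < 5 ⇒ left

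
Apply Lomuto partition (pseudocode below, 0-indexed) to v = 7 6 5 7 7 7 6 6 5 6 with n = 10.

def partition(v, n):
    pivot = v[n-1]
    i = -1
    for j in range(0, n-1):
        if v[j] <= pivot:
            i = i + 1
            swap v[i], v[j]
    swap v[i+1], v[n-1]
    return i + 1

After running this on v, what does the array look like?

pivot=6, i=-1
j=0: 7>6, skip
j=1: 6≤6, i=0, swap(0,1) ⇒ 6 7 5 7 7 7 6 6 5 6
j=2: 5≤6, i=1, swap(1,2) ⇒ 6 5 7 7 7 7 6 6 5 6
j=3: 7>6, skip
j=4: 7>6, skip
j=5: 7>6, skip
j=6: 6≤6, i=2, swap(2,6) ⇒ 6 5 6 7 7 7 7 6 5 6
j=7: 6≤6, i=3, swap(3,7) ⇒ 6 5 6 6 7 7 7 7 5 6
j=8: 5≤6, i=4, swap(4,8) ⇒ 6 5 6 6 5 7 7 7 7 6
swap(5,9) ⇒ 6 5 6 6 5 6 7 7 7 7; return 5

6 5 6 6 5 6 7 7 7 7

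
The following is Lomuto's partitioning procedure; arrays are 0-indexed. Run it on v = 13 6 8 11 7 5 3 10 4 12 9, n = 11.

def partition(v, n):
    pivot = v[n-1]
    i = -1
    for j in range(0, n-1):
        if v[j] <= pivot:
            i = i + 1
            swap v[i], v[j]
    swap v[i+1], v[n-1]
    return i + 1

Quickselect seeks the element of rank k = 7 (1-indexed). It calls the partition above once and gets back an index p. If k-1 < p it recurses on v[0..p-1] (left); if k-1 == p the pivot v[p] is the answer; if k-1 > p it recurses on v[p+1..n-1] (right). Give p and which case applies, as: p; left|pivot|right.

pivot=9, i=-1
j=0: 13>9, skip
j=1: 6≤9, i=0, swap(0,1) ⇒ 6 13 8 11 7 5 3 10 4 12 9
j=2: 8≤9, i=1, swap(1,2) ⇒ 6 8 13 11 7 5 3 10 4 12 9
j=3: 11>9, skip
j=4: 7≤9, i=2, swap(2,4) ⇒ 6 8 7 11 13 5 3 10 4 12 9
j=5: 5≤9, i=3, swap(3,5) ⇒ 6 8 7 5 13 11 3 10 4 12 9
j=6: 3≤9, i=4, swap(4,6) ⇒ 6 8 7 5 3 11 13 10 4 12 9
j=7: 10>9, skip
j=8: 4≤9, i=5, swap(5,8) ⇒ 6 8 7 5 3 4 13 10 11 12 9
j=9: 12>9, skip
swap(6,10) ⇒ 6 8 7 5 3 4 9 10 11 12 13; return 6
p = 6; k-1 = 6 == 6 ⇒ pivot

6; pivot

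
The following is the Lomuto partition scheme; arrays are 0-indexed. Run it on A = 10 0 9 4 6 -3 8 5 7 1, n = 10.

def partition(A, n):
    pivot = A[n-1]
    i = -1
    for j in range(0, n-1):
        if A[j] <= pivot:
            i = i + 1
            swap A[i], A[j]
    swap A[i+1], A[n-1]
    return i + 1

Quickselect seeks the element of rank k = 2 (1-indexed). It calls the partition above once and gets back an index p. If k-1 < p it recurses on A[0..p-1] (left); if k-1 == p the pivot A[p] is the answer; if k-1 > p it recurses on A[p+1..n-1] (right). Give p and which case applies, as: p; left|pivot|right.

2; left

pivot=1, i=-1
j=0: 10>1, skip
j=1: 0≤1, i=0, swap(0,1) ⇒ 0 10 9 4 6 -3 8 5 7 1
j=2: 9>1, skip
j=3: 4>1, skip
j=4: 6>1, skip
j=5: -3≤1, i=1, swap(1,5) ⇒ 0 -3 9 4 6 10 8 5 7 1
j=6: 8>1, skip
j=7: 5>1, skip
j=8: 7>1, skip
swap(2,9) ⇒ 0 -3 1 4 6 10 8 5 7 9; return 2
p = 2; k-1 = 1 < 2 ⇒ left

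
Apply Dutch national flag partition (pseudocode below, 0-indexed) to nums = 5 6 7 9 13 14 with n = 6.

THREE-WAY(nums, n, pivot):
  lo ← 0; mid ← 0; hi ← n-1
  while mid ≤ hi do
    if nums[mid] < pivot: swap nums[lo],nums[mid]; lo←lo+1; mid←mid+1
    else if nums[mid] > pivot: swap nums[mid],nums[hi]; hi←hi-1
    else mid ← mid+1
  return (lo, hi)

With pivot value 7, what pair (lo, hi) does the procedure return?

pivot = 7; lo=0, mid=0, hi=5
nums[mid]=5<7: swap nums[0],nums[0]; lo=1,mid=1 → 5 6 7 9 13 14
nums[mid]=6<7: swap nums[1],nums[1]; lo=2,mid=2 → 5 6 7 9 13 14
nums[mid]=7=7: mid=3
nums[mid]=9>7: swap nums[3],nums[5]; hi=4 → 5 6 7 14 13 9
nums[mid]=14>7: swap nums[3],nums[4]; hi=3 → 5 6 7 13 14 9
nums[mid]=13>7: swap nums[3],nums[3]; hi=2 → 5 6 7 13 14 9
end: lo=2, hi=2; nums = 5 6 7 13 14 9

(2, 2)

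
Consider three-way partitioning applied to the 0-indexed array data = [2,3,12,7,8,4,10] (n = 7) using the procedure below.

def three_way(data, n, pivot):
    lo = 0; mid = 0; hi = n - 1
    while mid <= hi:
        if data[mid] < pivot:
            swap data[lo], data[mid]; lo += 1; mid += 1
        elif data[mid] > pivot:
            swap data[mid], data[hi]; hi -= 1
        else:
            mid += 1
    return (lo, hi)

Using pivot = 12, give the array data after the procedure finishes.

[2,3,7,8,4,10,12]

pivot = 12; lo=0, mid=0, hi=6
data[mid]=2<12: swap data[0],data[0]; lo=1,mid=1 → [2,3,12,7,8,4,10]
data[mid]=3<12: swap data[1],data[1]; lo=2,mid=2 → [2,3,12,7,8,4,10]
data[mid]=12=12: mid=3
data[mid]=7<12: swap data[2],data[3]; lo=3,mid=4 → [2,3,7,12,8,4,10]
data[mid]=8<12: swap data[3],data[4]; lo=4,mid=5 → [2,3,7,8,12,4,10]
data[mid]=4<12: swap data[4],data[5]; lo=5,mid=6 → [2,3,7,8,4,12,10]
data[mid]=10<12: swap data[5],data[6]; lo=6,mid=7 → [2,3,7,8,4,10,12]
end: lo=6, hi=6; data = [2,3,7,8,4,10,12]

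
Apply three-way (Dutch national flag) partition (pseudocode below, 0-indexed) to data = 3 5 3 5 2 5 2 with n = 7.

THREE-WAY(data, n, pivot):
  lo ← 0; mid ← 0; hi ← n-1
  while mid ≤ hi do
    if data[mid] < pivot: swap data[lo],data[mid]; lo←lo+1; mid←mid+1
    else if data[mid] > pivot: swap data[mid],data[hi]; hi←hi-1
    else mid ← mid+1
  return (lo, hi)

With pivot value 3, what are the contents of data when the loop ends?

lo=0 mid=0 hi=6
3=3: mid=1
5>3: swap(1,6), hi=5 ⇒ 3 2 3 5 2 5 5
2<3: swap(0,1), lo=1 mid=2 ⇒ 2 3 3 5 2 5 5
3=3: mid=3
5>3: swap(3,5), hi=4 ⇒ 2 3 3 5 2 5 5
5>3: swap(3,4), hi=3 ⇒ 2 3 3 2 5 5 5
2<3: swap(1,3), lo=2 mid=4 ⇒ 2 2 3 3 5 5 5
done. lo=2 hi=3; data=2 2 3 3 5 5 5

2 2 3 3 5 5 5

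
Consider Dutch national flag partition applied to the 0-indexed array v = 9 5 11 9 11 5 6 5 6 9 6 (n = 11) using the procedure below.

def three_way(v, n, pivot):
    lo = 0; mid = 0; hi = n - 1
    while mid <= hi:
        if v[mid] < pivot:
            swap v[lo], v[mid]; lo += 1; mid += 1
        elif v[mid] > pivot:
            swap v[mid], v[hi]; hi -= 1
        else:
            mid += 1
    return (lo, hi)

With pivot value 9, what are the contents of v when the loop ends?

5 6 5 6 5 6 9 9 9 11 11

lo=0 mid=0 hi=10
9=9: mid=1
5<9: swap(0,1), lo=1 mid=2 ⇒ 5 9 11 9 11 5 6 5 6 9 6
11>9: swap(2,10), hi=9 ⇒ 5 9 6 9 11 5 6 5 6 9 11
6<9: swap(1,2), lo=2 mid=3 ⇒ 5 6 9 9 11 5 6 5 6 9 11
9=9: mid=4
11>9: swap(4,9), hi=8 ⇒ 5 6 9 9 9 5 6 5 6 11 11
9=9: mid=5
5<9: swap(2,5), lo=3 mid=6 ⇒ 5 6 5 9 9 9 6 5 6 11 11
6<9: swap(3,6), lo=4 mid=7 ⇒ 5 6 5 6 9 9 9 5 6 11 11
5<9: swap(4,7), lo=5 mid=8 ⇒ 5 6 5 6 5 9 9 9 6 11 11
6<9: swap(5,8), lo=6 mid=9 ⇒ 5 6 5 6 5 6 9 9 9 11 11
done. lo=6 hi=8; v=5 6 5 6 5 6 9 9 9 11 11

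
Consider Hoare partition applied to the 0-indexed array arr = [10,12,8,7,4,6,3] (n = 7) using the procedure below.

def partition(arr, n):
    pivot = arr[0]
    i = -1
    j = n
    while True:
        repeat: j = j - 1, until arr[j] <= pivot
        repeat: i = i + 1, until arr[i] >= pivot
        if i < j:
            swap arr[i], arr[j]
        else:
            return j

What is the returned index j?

4

pivot = arr[0] = 10; i = -1, j = 7
j→6 (arr[6]=3≤10), i→0 (arr[0]=10≥10); i<j, swap → [3,12,8,7,4,6,10]
j→5 (arr[5]=6≤10), i→1 (arr[1]=12≥10); i<j, swap → [3,6,8,7,4,12,10]
j→4, i→5; i≥j, return j=4. arr = [3,6,8,7,4,12,10]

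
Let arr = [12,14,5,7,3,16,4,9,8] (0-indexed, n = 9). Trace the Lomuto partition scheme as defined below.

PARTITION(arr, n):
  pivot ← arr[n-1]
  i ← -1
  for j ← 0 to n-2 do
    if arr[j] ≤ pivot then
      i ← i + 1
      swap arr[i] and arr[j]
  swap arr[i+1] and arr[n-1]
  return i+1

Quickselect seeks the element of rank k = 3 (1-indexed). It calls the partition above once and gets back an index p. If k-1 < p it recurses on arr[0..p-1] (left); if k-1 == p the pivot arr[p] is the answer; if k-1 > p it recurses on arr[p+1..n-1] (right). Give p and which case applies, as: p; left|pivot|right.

4; left

pivot=8, i=-1
j=0: 12>8, skip
j=1: 14>8, skip
j=2: 5≤8, i=0, swap(0,2) ⇒ [5,14,12,7,3,16,4,9,8]
j=3: 7≤8, i=1, swap(1,3) ⇒ [5,7,12,14,3,16,4,9,8]
j=4: 3≤8, i=2, swap(2,4) ⇒ [5,7,3,14,12,16,4,9,8]
j=5: 16>8, skip
j=6: 4≤8, i=3, swap(3,6) ⇒ [5,7,3,4,12,16,14,9,8]
j=7: 9>8, skip
swap(4,8) ⇒ [5,7,3,4,8,16,14,9,12]; return 4
p = 4; k-1 = 2 < 4 ⇒ left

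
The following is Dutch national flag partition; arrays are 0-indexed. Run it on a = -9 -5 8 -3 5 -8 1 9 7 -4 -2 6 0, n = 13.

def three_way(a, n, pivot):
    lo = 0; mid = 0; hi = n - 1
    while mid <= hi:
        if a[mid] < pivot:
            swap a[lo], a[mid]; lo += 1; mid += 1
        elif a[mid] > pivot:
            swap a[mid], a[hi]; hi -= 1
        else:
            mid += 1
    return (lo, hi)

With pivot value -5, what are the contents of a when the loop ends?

lo=0 mid=0 hi=12
-9<-5: swap(0,0), lo=1 mid=1 ⇒ -9 -5 8 -3 5 -8 1 9 7 -4 -2 6 0
-5=-5: mid=2
8>-5: swap(2,12), hi=11 ⇒ -9 -5 0 -3 5 -8 1 9 7 -4 -2 6 8
0>-5: swap(2,11), hi=10 ⇒ -9 -5 6 -3 5 -8 1 9 7 -4 -2 0 8
6>-5: swap(2,10), hi=9 ⇒ -9 -5 -2 -3 5 -8 1 9 7 -4 6 0 8
-2>-5: swap(2,9), hi=8 ⇒ -9 -5 -4 -3 5 -8 1 9 7 -2 6 0 8
-4>-5: swap(2,8), hi=7 ⇒ -9 -5 7 -3 5 -8 1 9 -4 -2 6 0 8
7>-5: swap(2,7), hi=6 ⇒ -9 -5 9 -3 5 -8 1 7 -4 -2 6 0 8
9>-5: swap(2,6), hi=5 ⇒ -9 -5 1 -3 5 -8 9 7 -4 -2 6 0 8
1>-5: swap(2,5), hi=4 ⇒ -9 -5 -8 -3 5 1 9 7 -4 -2 6 0 8
-8<-5: swap(1,2), lo=2 mid=3 ⇒ -9 -8 -5 -3 5 1 9 7 -4 -2 6 0 8
-3>-5: swap(3,4), hi=3 ⇒ -9 -8 -5 5 -3 1 9 7 -4 -2 6 0 8
5>-5: swap(3,3), hi=2 ⇒ -9 -8 -5 5 -3 1 9 7 -4 -2 6 0 8
done. lo=2 hi=2; a=-9 -8 -5 5 -3 1 9 7 -4 -2 6 0 8

-9 -8 -5 5 -3 1 9 7 -4 -2 6 0 8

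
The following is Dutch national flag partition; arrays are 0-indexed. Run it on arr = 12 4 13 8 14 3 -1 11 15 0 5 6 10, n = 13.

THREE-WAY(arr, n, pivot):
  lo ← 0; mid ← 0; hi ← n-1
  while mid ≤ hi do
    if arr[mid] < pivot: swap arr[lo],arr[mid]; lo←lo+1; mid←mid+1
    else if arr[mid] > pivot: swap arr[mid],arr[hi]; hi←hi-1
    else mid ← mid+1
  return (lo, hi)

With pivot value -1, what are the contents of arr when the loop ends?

pivot = -1; lo=0, mid=0, hi=12
arr[mid]=12>-1: swap arr[0],arr[12]; hi=11 → 10 4 13 8 14 3 -1 11 15 0 5 6 12
arr[mid]=10>-1: swap arr[0],arr[11]; hi=10 → 6 4 13 8 14 3 -1 11 15 0 5 10 12
arr[mid]=6>-1: swap arr[0],arr[10]; hi=9 → 5 4 13 8 14 3 -1 11 15 0 6 10 12
arr[mid]=5>-1: swap arr[0],arr[9]; hi=8 → 0 4 13 8 14 3 -1 11 15 5 6 10 12
arr[mid]=0>-1: swap arr[0],arr[8]; hi=7 → 15 4 13 8 14 3 -1 11 0 5 6 10 12
arr[mid]=15>-1: swap arr[0],arr[7]; hi=6 → 11 4 13 8 14 3 -1 15 0 5 6 10 12
arr[mid]=11>-1: swap arr[0],arr[6]; hi=5 → -1 4 13 8 14 3 11 15 0 5 6 10 12
arr[mid]=-1=-1: mid=1
arr[mid]=4>-1: swap arr[1],arr[5]; hi=4 → -1 3 13 8 14 4 11 15 0 5 6 10 12
arr[mid]=3>-1: swap arr[1],arr[4]; hi=3 → -1 14 13 8 3 4 11 15 0 5 6 10 12
arr[mid]=14>-1: swap arr[1],arr[3]; hi=2 → -1 8 13 14 3 4 11 15 0 5 6 10 12
arr[mid]=8>-1: swap arr[1],arr[2]; hi=1 → -1 13 8 14 3 4 11 15 0 5 6 10 12
arr[mid]=13>-1: swap arr[1],arr[1]; hi=0 → -1 13 8 14 3 4 11 15 0 5 6 10 12
end: lo=0, hi=0; arr = -1 13 8 14 3 4 11 15 0 5 6 10 12

-1 13 8 14 3 4 11 15 0 5 6 10 12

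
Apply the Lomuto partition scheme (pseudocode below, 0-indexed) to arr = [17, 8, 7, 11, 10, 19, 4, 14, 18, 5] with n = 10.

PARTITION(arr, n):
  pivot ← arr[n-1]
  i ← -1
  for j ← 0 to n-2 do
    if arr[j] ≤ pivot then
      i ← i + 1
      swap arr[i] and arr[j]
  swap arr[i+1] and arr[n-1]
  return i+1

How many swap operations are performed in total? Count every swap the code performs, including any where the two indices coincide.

pivot = arr[9] = 5; i = -1
j=0: arr[0]=17 > 5 → no swap
j=1: arr[1]=8 > 5 → no swap
j=2: arr[2]=7 > 5 → no swap
j=3: arr[3]=11 > 5 → no swap
j=4: arr[4]=10 > 5 → no swap
j=5: arr[5]=19 > 5 → no swap
j=6: arr[6]=4 ≤ 5 → i=0, swap arr[0],arr[6] → [4, 8, 7, 11, 10, 19, 17, 14, 18, 5]
j=7: arr[7]=14 > 5 → no swap
j=8: arr[8]=18 > 5 → no swap
final swap arr[1],arr[9] → [4, 5, 7, 11, 10, 19, 17, 14, 18, 8]; return 1

2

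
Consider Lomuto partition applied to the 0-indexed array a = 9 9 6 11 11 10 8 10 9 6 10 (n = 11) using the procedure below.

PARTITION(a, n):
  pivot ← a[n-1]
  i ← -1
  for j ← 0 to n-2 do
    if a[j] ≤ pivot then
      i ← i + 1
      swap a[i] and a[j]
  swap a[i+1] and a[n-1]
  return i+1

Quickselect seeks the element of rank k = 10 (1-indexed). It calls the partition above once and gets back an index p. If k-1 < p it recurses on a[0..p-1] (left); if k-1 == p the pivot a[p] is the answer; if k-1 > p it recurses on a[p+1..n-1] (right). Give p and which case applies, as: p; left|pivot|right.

pivot = a[10] = 10; i = -1
j=0: a[0]=9 ≤ 10 → i=0, swap a[0],a[0] (no change) → 9 9 6 11 11 10 8 10 9 6 10
j=1: a[1]=9 ≤ 10 → i=1, swap a[1],a[1] (no change) → 9 9 6 11 11 10 8 10 9 6 10
j=2: a[2]=6 ≤ 10 → i=2, swap a[2],a[2] (no change) → 9 9 6 11 11 10 8 10 9 6 10
j=3: a[3]=11 > 10 → no swap
j=4: a[4]=11 > 10 → no swap
j=5: a[5]=10 ≤ 10 → i=3, swap a[3],a[5] → 9 9 6 10 11 11 8 10 9 6 10
j=6: a[6]=8 ≤ 10 → i=4, swap a[4],a[6] → 9 9 6 10 8 11 11 10 9 6 10
j=7: a[7]=10 ≤ 10 → i=5, swap a[5],a[7] → 9 9 6 10 8 10 11 11 9 6 10
j=8: a[8]=9 ≤ 10 → i=6, swap a[6],a[8] → 9 9 6 10 8 10 9 11 11 6 10
j=9: a[9]=6 ≤ 10 → i=7, swap a[7],a[9] → 9 9 6 10 8 10 9 6 11 11 10
final swap a[8],a[10] → 9 9 6 10 8 10 9 6 10 11 11; return 8
p = 8; k-1 = 9 > 8 ⇒ right

8; right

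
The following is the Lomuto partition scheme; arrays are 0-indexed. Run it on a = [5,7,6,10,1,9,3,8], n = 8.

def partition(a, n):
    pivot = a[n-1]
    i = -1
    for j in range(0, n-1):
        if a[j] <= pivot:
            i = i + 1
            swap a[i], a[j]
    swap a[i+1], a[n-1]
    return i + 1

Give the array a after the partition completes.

pivot=8, i=-1
j=0: 5≤8, i=0, swap(0,0) ⇒ [5,7,6,10,1,9,3,8]
j=1: 7≤8, i=1, swap(1,1) ⇒ [5,7,6,10,1,9,3,8]
j=2: 6≤8, i=2, swap(2,2) ⇒ [5,7,6,10,1,9,3,8]
j=3: 10>8, skip
j=4: 1≤8, i=3, swap(3,4) ⇒ [5,7,6,1,10,9,3,8]
j=5: 9>8, skip
j=6: 3≤8, i=4, swap(4,6) ⇒ [5,7,6,1,3,9,10,8]
swap(5,7) ⇒ [5,7,6,1,3,8,10,9]; return 5

[5,7,6,1,3,8,10,9]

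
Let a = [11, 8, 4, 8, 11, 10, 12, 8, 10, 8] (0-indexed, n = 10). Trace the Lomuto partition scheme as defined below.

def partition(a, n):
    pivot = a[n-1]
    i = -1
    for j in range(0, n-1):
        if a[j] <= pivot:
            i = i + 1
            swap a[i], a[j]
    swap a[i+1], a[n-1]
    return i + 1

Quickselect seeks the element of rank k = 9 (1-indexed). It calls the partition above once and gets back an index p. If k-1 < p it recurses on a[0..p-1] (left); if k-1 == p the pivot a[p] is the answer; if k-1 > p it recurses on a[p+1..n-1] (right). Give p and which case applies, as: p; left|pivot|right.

pivot = a[9] = 8; i = -1
j=0: a[0]=11 > 8 → no swap
j=1: a[1]=8 ≤ 8 → i=0, swap a[0],a[1] → [8, 11, 4, 8, 11, 10, 12, 8, 10, 8]
j=2: a[2]=4 ≤ 8 → i=1, swap a[1],a[2] → [8, 4, 11, 8, 11, 10, 12, 8, 10, 8]
j=3: a[3]=8 ≤ 8 → i=2, swap a[2],a[3] → [8, 4, 8, 11, 11, 10, 12, 8, 10, 8]
j=4: a[4]=11 > 8 → no swap
j=5: a[5]=10 > 8 → no swap
j=6: a[6]=12 > 8 → no swap
j=7: a[7]=8 ≤ 8 → i=3, swap a[3],a[7] → [8, 4, 8, 8, 11, 10, 12, 11, 10, 8]
j=8: a[8]=10 > 8 → no swap
final swap a[4],a[9] → [8, 4, 8, 8, 8, 10, 12, 11, 10, 11]; return 4
p = 4; k-1 = 8 > 4 ⇒ right

4; right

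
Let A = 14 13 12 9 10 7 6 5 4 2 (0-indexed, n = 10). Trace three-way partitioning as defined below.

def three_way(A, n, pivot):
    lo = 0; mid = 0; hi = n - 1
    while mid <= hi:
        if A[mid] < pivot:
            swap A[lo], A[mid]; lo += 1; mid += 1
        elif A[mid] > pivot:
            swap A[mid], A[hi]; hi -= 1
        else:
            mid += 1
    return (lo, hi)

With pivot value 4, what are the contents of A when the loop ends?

2 4 9 10 7 6 5 12 13 14

lo=0 mid=0 hi=9
14>4: swap(0,9), hi=8 ⇒ 2 13 12 9 10 7 6 5 4 14
2<4: swap(0,0), lo=1 mid=1 ⇒ 2 13 12 9 10 7 6 5 4 14
13>4: swap(1,8), hi=7 ⇒ 2 4 12 9 10 7 6 5 13 14
4=4: mid=2
12>4: swap(2,7), hi=6 ⇒ 2 4 5 9 10 7 6 12 13 14
5>4: swap(2,6), hi=5 ⇒ 2 4 6 9 10 7 5 12 13 14
6>4: swap(2,5), hi=4 ⇒ 2 4 7 9 10 6 5 12 13 14
7>4: swap(2,4), hi=3 ⇒ 2 4 10 9 7 6 5 12 13 14
10>4: swap(2,3), hi=2 ⇒ 2 4 9 10 7 6 5 12 13 14
9>4: swap(2,2), hi=1 ⇒ 2 4 9 10 7 6 5 12 13 14
done. lo=1 hi=1; A=2 4 9 10 7 6 5 12 13 14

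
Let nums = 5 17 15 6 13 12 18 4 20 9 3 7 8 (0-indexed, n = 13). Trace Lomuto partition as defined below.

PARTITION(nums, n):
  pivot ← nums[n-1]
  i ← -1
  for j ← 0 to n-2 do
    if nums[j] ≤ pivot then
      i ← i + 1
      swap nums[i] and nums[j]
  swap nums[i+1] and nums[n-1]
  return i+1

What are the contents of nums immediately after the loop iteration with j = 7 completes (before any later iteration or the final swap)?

5 6 4 17 13 12 18 15 20 9 3 7 8

pivot=8, i=-1
j=0: 5≤8, i=0, swap(0,0) ⇒ 5 17 15 6 13 12 18 4 20 9 3 7 8
j=1: 17>8, skip
j=2: 15>8, skip
j=3: 6≤8, i=1, swap(1,3) ⇒ 5 6 15 17 13 12 18 4 20 9 3 7 8
j=4: 13>8, skip
j=5: 12>8, skip
j=6: 18>8, skip
j=7: 4≤8, i=2, swap(2,7) ⇒ 5 6 4 17 13 12 18 15 20 9 3 7 8
(after j=7) nums = 5 6 4 17 13 12 18 15 20 9 3 7 8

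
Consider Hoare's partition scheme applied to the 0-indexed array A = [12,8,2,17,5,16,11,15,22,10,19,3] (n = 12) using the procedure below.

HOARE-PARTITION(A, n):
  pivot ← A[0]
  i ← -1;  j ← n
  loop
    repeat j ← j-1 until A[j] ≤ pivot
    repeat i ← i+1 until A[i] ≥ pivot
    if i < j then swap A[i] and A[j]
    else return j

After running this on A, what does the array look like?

[3,8,2,10,5,11,16,15,22,17,19,12]

pivot = A[0] = 12; i = -1, j = 12
j→11 (A[11]=3≤12), i→0 (A[0]=12≥12); i<j, swap → [3,8,2,17,5,16,11,15,22,10,19,12]
j→9 (A[9]=10≤12), i→3 (A[3]=17≥12); i<j, swap → [3,8,2,10,5,16,11,15,22,17,19,12]
j→6 (A[6]=11≤12), i→5 (A[5]=16≥12); i<j, swap → [3,8,2,10,5,11,16,15,22,17,19,12]
j→5, i→6; i≥j, return j=5. A = [3,8,2,10,5,11,16,15,22,17,19,12]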